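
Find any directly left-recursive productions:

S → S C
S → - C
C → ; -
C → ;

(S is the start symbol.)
Direct left recursion occurs when N → N α for some non-terminal N (the right-hand side begins with the left-hand side itself).

S → S C: LEFT RECURSIVE (starts with S)
S → - C: starts with '-'
C → ; -: starts with ';'
C → ;: starts with ';'

The grammar has direct left recursion on: S.

Answer: Yes, S is left-recursive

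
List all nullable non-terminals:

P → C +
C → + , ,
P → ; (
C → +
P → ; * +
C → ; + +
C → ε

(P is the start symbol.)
{ 'C' }

A non-terminal is nullable if it can derive ε (the empty string): either it has an ε-production, or it has a production whose right-hand side consists entirely of nullable non-terminals.

ε-productions: C → ε
So C is immediately nullable.
No further non-terminal can be added: every production for the remaining non-terminals contains a terminal or a non-nullable non-terminal.
Nullable = { 'C' }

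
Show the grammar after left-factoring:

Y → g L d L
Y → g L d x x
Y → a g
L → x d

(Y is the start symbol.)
Y → g L d Y'
Y' → L
Y' → x x
Y → a g
L → x d

Left-factoring transforms A → αβ₁ | αβ₂ into A → αA' and A' → β₁ | β₂
(α is the longest common prefix among the alternatives). Repeat until
no nonterminal has two alternatives with a common prefix.

Round 1: Y has alternatives sharing prefix 'g L d'. Introduce Y': Y → g L d Y'
  Add: Y' → L
  Add: Y' → x x

No remaining common prefixes — done.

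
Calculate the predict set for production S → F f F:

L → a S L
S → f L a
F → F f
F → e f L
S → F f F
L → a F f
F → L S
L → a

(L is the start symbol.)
PREDICT(S → F f F) = (FIRST(RHS) \ {ε}) ∪ (FOLLOW(S) if ε ∈ FIRST(RHS), i.e. RHS ⇒* ε)
FIRST(F) = { 'a', 'e' }
FIRST(F f F) = { 'a', 'e' }
ε ∉ FIRST(F f F), so FOLLOW(S) is not added.
PREDICT(S → F f F) = { 'a', 'e' }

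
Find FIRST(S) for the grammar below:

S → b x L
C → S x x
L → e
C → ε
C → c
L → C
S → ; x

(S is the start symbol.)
{ ';', 'b' }

To compute FIRST(S), examine every production with S on the left-hand side, reading each right-hand side left to right until a non-nullable symbol is reached.

From S → b x L:
  - b is a terminal: add 'b' and stop
From S → ; x:
  - ';' is a terminal: add ';' and stop

Collecting: FIRST(S) = { ';', 'b' }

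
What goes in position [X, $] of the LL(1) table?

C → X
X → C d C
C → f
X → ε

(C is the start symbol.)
To find M[X, $], we find productions for X where $ is in the predict set (PREDICT(N → α) = (FIRST(α) \ {ε}) ∪ (FOLLOW(N) if α ⇒* ε)).

Relevant sets:
  FIRST(C) = { 'd', 'f', ε }
  FOLLOW(X) = { $, 'd' }

X → C d C: PREDICT = { 'd', 'f' }
X → ε: PREDICT = { $, 'd' }
  $ is in predict set, so this production goes in M[X, $]

M[X, $] = X → ε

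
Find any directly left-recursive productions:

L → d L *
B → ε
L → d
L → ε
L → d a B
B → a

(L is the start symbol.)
No direct left recursion

L → d L *: starts with d
B → ε: starts with ε
L → d: starts with d
L → ε: starts with ε
L → d a B: starts with d
B → a: starts with a

No direct left recursion found.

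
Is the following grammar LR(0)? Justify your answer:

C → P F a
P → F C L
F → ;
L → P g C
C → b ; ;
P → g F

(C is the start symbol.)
A grammar is LR(0) if no state in the canonical LR(0) collection has:
  - both a shift item (dot before a terminal) and a complete item (shift-reduce conflict), or
  - two or more complete items (reduce-reduce conflict; the accept item [C' → C .] counts as a complete item here).

Augment with C' → C and build the canonical LR(0) collection (I0 = CLOSURE({[C' → . C]}), then GOTO on every symbol after a dot until no new states appear). It has 17 states:
  I0: { [C → . P F a], [C → . b ; ;], [C' → . C], [F → . ;], [P → . F C L], [P → . g F] }  — shift
  I1: { [F → ; .] }  — reduce
  I2: { [C' → C .] }  — accept
  I3: { [C → . P F a], [C → . b ; ;], [F → . ;], [P → . F C L], [P → . g F], [P → F . C L] }  — shift
  I4: { [C → P . F a], [F → . ;] }  — shift
  I5: { [C → b . ; ;] }  — shift
  I6: { [F → . ;], [P → g . F] }  — shift
  I7: { [P → g F .] }  — reduce
  I8: { [C → b ; . ;] }  — shift
  I9: { [C → b ; ; .] }  — reduce
  I10: { [C → P F . a] }  — shift
  I11: { [C → P F a .] }  — reduce
  I12: { [F → . ;], [L → . P g C], [P → . F C L], [P → . g F], [P → F C . L] }  — shift
  I13: { [P → F C L .] }  — reduce
  I14: { [L → P . g C] }  — shift
  I15: { [C → . P F a], [C → . b ; ;], [F → . ;], [L → P g . C], [P → . F C L], [P → . g F] }  — shift
  I16: { [L → P g C .] }  — reduce

Every state is either a pure shift/goto state or contains exactly one complete item and nothing to shift — no conflicts. The grammar is LR(0).

Answer: Yes, the grammar is LR(0)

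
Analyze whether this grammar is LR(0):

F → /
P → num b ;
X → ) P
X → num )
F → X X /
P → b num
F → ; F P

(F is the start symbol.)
Augment with F' → F and build the canonical LR(0) collection (I0 = CLOSURE({[F' → . F]}), then GOTO on every symbol after a dot until no new states appear). It has 18 states:
  I0: { [F → . /], [F → . ; F P], [F → . X X /], [F' → . F], [X → . ) P], [X → . num )] }  — shift
  I1: { [P → . b num], [P → . num b ;], [X → ) . P] }  — shift
  I2: { [F → / .] }  — reduce
  I3: { [F → . /], [F → . ; F P], [F → . X X /], [F → ; . F P], [X → . ) P], [X → . num )] }  — shift
  I4: { [F' → F .] }  — accept
  I5: { [F → X . X /], [X → . ) P], [X → . num )] }  — shift
  I6: { [X → num . )] }  — shift
  I7: { [X → num ) .] }  — reduce
  I8: { [F → X X . /] }  — shift
  I9: { [F → X X / .] }  — reduce
  I10: { [F → ; F . P], [P → . b num], [P → . num b ;] }  — shift
  I11: { [F → ; F P .] }  — reduce
  I12: { [P → b . num] }  — shift
  I13: { [P → num . b ;] }  — shift
  I14: { [P → num b . ;] }  — shift
  I15: { [P → num b ; .] }  — reduce
  I16: { [P → b num .] }  — reduce
  I17: { [X → ) P .] }  — reduce

Every state is either a pure shift/goto state or contains exactly one complete item and nothing to shift — no conflicts. The grammar is LR(0).

Answer: Yes, the grammar is LR(0)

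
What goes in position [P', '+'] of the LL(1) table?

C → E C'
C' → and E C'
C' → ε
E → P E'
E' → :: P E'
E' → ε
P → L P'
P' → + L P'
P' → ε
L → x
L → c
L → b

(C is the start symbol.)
To find M[P', '+'], we find productions for P' where '+' is in the predict set (PREDICT(N → α) = (FIRST(α) \ {ε}) ∪ (FOLLOW(N) if α ⇒* ε)).

Relevant sets:
  FOLLOW(P') = { $, '::', 'and' }

P' → + L P': PREDICT = { '+' }
  '+' is in predict set, so this production goes in M[P', '+']
P' → ε: PREDICT = { $, '::', 'and' }

M[P', '+'] = P' → + L P'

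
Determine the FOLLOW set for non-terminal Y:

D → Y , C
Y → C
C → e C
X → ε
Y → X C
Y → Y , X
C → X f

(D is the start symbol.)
{ ',' }

To compute FOLLOW(Y), find every occurrence of Y on a right-hand side N → α Y β: add FIRST(β) \ {ε}, and if β is empty or nullable also add FOLLOW(N). Iterate to a fixed point.

In D → Y , C: Y is followed by ',' C, add FIRST(',' C) \ {ε} = { ',' }
In Y → Y , X: Y is followed by ',' X, add FIRST(',' X) \ {ε} = { ',' }

Taking the union: FOLLOW(Y) = { ',' }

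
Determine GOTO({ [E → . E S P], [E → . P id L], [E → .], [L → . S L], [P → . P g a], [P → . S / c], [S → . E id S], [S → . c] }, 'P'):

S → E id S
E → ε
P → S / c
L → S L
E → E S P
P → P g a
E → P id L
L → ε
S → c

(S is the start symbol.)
{ [E → P . id L], [P → P . g a] }

GOTO(I, 'P') = CLOSURE({ [A → αX.β] : [A → α.Xβ] ∈ I, X = 'P' })

Items with dot before 'P', with the dot advanced:
  [E → . P id L] → [E → P . id L]
  [P → . P g a] → [P → P . g a]
Closure adds nothing (no advanced item has the dot before a non-terminal).

GOTO = { [E → P . id L], [P → P . g a] }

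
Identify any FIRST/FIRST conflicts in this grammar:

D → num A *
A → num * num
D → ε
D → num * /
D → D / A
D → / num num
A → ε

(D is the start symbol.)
Yes. D → num A '*' / D → num '*' '/' on { 'num' }; D → num A '*' / D → D '/' A on { 'num' }; D → num '*' '/' / D → D '/' A on { 'num' }; D → D '/' A / D → '/' num num on { '/' }

A FIRST/FIRST conflict occurs when two productions N → α and N → β for the same non-terminal have FIRST(α) ∩ FIRST(β) ≠ ∅ (with ε ∈ FIRST of a nullable right-hand side, so two nullable alternatives also conflict).

FIRST sets of the non-terminals at (or reachable through a nullable prefix from) the front of some alternative:
  FIRST(D) = { '/', 'num', ε }

Productions for D:
  D → num A *: FIRST = { 'num' }
  D → ε: FIRST = { ε }
  D → num * /: FIRST = { 'num' }
  D → D / A: FIRST = { '/', 'num' }
  D → / num num: FIRST = { '/' }
Productions for A:
  A → num * num: FIRST = { 'num' }
  A → ε: FIRST = { ε }

Conflict for D: D → num A * and D → num * /
  Overlap: { 'num' }
Conflict for D: D → num A * and D → D / A
  Overlap: { 'num' }
Conflict for D: D → num * / and D → D / A
  Overlap: { 'num' }
Conflict for D: D → D / A and D → / num num
  Overlap: { '/' }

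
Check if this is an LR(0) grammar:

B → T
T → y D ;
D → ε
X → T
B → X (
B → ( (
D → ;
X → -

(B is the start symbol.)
Augment with B' → B and build the canonical LR(0) collection (I0 = CLOSURE({[B' → . B]}), then GOTO on every symbol after a dot until no new states appear). It has 12 states:
  I0: { [B → . ( (], [B → . T], [B → . X (], [B' → . B], [T → . y D ;], [X → . -], [X → . T] }  — shift
  I1: { [B → ( . (] }  — shift
  I2: { [X → - .] }  — reduce
  I3: { [B' → B .] }  — accept
  I4: { [B → T .], [X → T .] }  — 2 reduces
  I5: { [B → X . (] }  — shift
  I6: { [D → . ;], [D → .], [T → y . D ;] }  — shift, reduce
  I7: { [D → ; .] }  — reduce
  I8: { [T → y D . ;] }  — shift
  I9: { [T → y D ; .] }  — reduce
  I10: { [B → X ( .] }  — reduce
  I11: { [B → ( ( .] }  — reduce

Conflict in state I4:
  Reduce-reduce conflict: [B → T .] and [X → T .]
So the grammar is NOT LR(0).

Answer: No. Reduce-reduce conflict: [B → T .] and [X → T .]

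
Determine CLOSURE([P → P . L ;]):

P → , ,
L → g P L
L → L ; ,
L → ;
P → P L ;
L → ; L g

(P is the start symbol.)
To compute CLOSURE, for each item [A → α.Bβ] where B is a non-terminal, add [B → .γ] for all productions B → γ; repeat for the newly added items until nothing changes.

Start with: [P → P . L ;]
  [P → P . L ;] has the dot before L: add [L → . g P L], [L → . L ; ,], [L → . ;], [L → . ; L g]
No further items can be added.

CLOSURE = { [L → . ; L g], [L → . ;], [L → . L ; ,], [L → . g P L], [P → P . L ;] }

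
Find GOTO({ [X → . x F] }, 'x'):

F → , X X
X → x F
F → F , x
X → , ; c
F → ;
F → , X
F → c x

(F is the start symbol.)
GOTO(I, 'x') = CLOSURE({ [A → αX.β] : [A → α.Xβ] ∈ I, X = 'x' })

Items with dot before 'x', with the dot advanced:
  [X → . x F] → [X → x . F]
Closure of the advanced items:
  [X → x . F] has the dot before F: add [F → . , X X], [F → . F , x], [F → . ;], [F → . , X], [F → . c x]

GOTO = { [F → . , X X], [F → . , X], [F → . ;], [F → . F , x], [F → . c x], [X → x . F] }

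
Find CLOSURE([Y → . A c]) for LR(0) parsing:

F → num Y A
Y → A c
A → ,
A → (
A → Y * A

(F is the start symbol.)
{ [A → . (], [A → . ,], [A → . Y * A], [Y → . A c] }

Start with: [Y → . A c]
  [Y → . A c] has the dot before A: add [A → . ,], [A → . (], [A → . Y * A]
  [A → . Y * A] has the dot before Y: all Y-items already present
No further items can be added.

CLOSURE = { [A → . (], [A → . ,], [A → . Y * A], [Y → . A c] }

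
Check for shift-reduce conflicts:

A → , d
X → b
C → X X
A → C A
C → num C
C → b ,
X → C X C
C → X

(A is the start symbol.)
A shift-reduce conflict occurs when an LR(0) state has both:
  - a complete (reduce) item [A → α .] (dot at the end), and
  - a shift item [B → β . c γ] (dot before a terminal).

Augment with A' → A and build the canonical LR(0) collection (I0 = CLOSURE({[A' → . A]}), then GOTO on every symbol after a dot until no new states appear). It has 15 states:
  I0: { [A → . , d], [A → . C A], [A' → . A], [C → . X X], [C → . X], [C → . b ,], [C → . num C], [X → . C X C], [X → . b] }  — shift
  I1: { [A → , . d] }  — shift
  I2: { [A' → A .] }  — accept
  I3: { [A → . , d], [A → . C A], [A → C . A], [C → . X X], [C → . X], [C → . b ,], [C → . num C], [X → . C X C], [X → . b], [X → C . X C] }  — shift
  I4: { [C → . X X], [C → . X], [C → . b ,], [C → . num C], [C → X . X], [C → X .], [X → . C X C], [X → . b] }  — shift, reduce
  I5: { [C → b . ,], [X → b .] }  — shift, reduce
  I6: { [C → . X X], [C → . X], [C → . b ,], [C → . num C], [C → num . C], [X → . C X C], [X → . b] }  — shift
  I7: { [C → . X X], [C → . X], [C → . b ,], [C → . num C], [C → num C .], [X → . C X C], [X → . b], [X → C . X C] }  — shift, reduce
  I8: { [C → . X X], [C → . X], [C → . b ,], [C → . num C], [X → . C X C], [X → . b], [X → C . X C] }  — shift
  I9: { [C → . X X], [C → . X], [C → . b ,], [C → . num C], [C → X . X], [C → X .], [X → . C X C], [X → . b], [X → C X . C] }  — shift, reduce
  I10: { [C → . X X], [C → . X], [C → . b ,], [C → . num C], [X → . C X C], [X → . b], [X → C . X C], [X → C X C .] }  — shift, reduce
  I11: { [C → . X X], [C → . X], [C → . b ,], [C → . num C], [C → X . X], [C → X .], [C → X X .], [X → . C X C], [X → . b] }  — shift, 2 reduces
  I12: { [C → b , .] }  — reduce
  I13: { [A → C A .] }  — reduce
  I14: { [A → , d .] }  — reduce

I4 contains reduce item [C → X .] and shift items [C → . b ,], [C → . num C], [X → . b] — shift-reduce conflict.
I5 contains reduce item [X → b .] and shift item [C → b . ,] — shift-reduce conflict.
I7 contains reduce item [C → num C .] and shift items [C → . b ,], [C → . num C], [X → . b] — shift-reduce conflict.
I9 contains reduce item [C → X .] and shift items [C → . b ,], [C → . num C], [X → . b] — shift-reduce conflict.
I10 contains reduce item [X → C X C .] and shift items [C → . b ,], [C → . num C], [X → . b] — shift-reduce conflict.
I11 contains reduce items [C → X .], [C → X X .] and shift items [C → . b ,], [C → . num C], [X → . b] — shift-reduce conflict.

Answer: Yes — I4: [C → X .] vs [C → . b ,]; I5: [X → b .] vs [C → b . ,]; I7: [C → num C .] vs [C → . b ,]; I9: [C → X .] vs [C → . b ,]; I10: [X → C X C .] vs [C → . b ,]; I11: [C → X .] vs [C → . b ,]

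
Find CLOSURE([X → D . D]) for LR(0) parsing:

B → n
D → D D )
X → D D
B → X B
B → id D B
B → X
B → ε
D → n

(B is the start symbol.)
To compute CLOSURE, for each item [A → α.Bβ] where B is a non-terminal, add [B → .γ] for all productions B → γ; repeat for the newly added items until nothing changes.

Start with: [X → D . D]
  [X → D . D] has the dot before D: add [D → . D D )], [D → . n]
No further items can be added.

CLOSURE = { [D → . D D )], [D → . n], [X → D . D] }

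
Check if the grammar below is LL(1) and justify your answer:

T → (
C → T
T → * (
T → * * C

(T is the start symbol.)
No. Predict set conflict for T: { '*' }

A grammar is LL(1) if for each non-terminal N with multiple productions, the predict sets of those productions are pairwise disjoint, where PREDICT(N → α) = (FIRST(α) \ {ε}) ∪ (FOLLOW(N) if α ⇒* ε).

For T:
  PREDICT(T → '(') = { '(' }
  PREDICT(T → '*' '(') = { '*' }
  PREDICT(T → '*' '*' C) = { '*' }
C has a single production, so nothing to check there.

Conflict found: Predict set conflict for T: { '*' }
The grammar is NOT LL(1).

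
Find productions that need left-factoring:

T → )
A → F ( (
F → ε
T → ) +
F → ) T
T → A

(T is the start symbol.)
Left-factoring is needed when two productions for the same non-terminal
share a common prefix on the right-hand side.

Productions for T:
  T → )
  T → ) +
  T → A
Productions for F:
  F → ε
  F → ) T

Found common prefix ')' in productions for T

Answer: Yes, T has productions with common prefix ')'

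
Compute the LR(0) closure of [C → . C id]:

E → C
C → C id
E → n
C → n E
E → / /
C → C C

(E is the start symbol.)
{ [C → . C C], [C → . C id], [C → . n E] }

To compute CLOSURE, for each item [A → α.Bβ] where B is a non-terminal, add [B → .γ] for all productions B → γ; repeat for the newly added items until nothing changes.

Start with: [C → . C id]
  [C → . C id] has the dot before C: add [C → . n E], [C → . C C]
No further items can be added.

CLOSURE = { [C → . C C], [C → . C id], [C → . n E] }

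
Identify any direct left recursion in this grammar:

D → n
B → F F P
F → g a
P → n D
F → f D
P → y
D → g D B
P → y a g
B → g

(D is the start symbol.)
Direct left recursion occurs when N → N α for some non-terminal N (the right-hand side begins with the left-hand side itself).

D → n: starts with n
B → F F P: starts with F
F → g a: starts with g
P → n D: starts with n
F → f D: starts with f
P → y: starts with y
D → g D B: starts with g
P → y a g: starts with y
B → g: starts with g

No direct left recursion found.

Answer: No direct left recursion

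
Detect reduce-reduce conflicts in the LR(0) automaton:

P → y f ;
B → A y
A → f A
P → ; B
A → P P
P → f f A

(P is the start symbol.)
A reduce-reduce conflict occurs when an LR(0) state has two complete items [A → α .] and [B → β .] — both call for a reduction, and with no lookahead the parser cannot choose between them.

Augment with P' → P and build the canonical LR(0) collection (I0 = CLOSURE({[P' → . P]}), then GOTO on every symbol after a dot until no new states appear). It has 18 states:
  I0: { [P → . ; B], [P → . f f A], [P → . y f ;], [P' → . P] }  — shift
  I1: { [A → . P P], [A → . f A], [B → . A y], [P → . ; B], [P → . f f A], [P → . y f ;], [P → ; . B] }  — shift
  I2: { [P' → P .] }  — accept
  I3: { [P → f . f A] }  — shift
  I4: { [P → y . f ;] }  — shift
  I5: { [P → y f . ;] }  — shift
  I6: { [P → y f ; .] }  — reduce
  I7: { [A → . P P], [A → . f A], [P → . ; B], [P → . f f A], [P → . y f ;], [P → f f . A] }  — shift
  I8: { [P → f f A .] }  — reduce
  I9: { [A → P . P], [P → . ; B], [P → . f f A], [P → . y f ;] }  — shift
  I10: { [A → . P P], [A → . f A], [A → f . A], [P → . ; B], [P → . f f A], [P → . y f ;], [P → f . f A] }  — shift
  I11: { [A → f A .] }  — reduce
  I12: { [A → . P P], [A → . f A], [A → f . A], [P → . ; B], [P → . f f A], [P → . y f ;], [P → f . f A], [P → f f . A] }  — shift
  I13: { [A → f A .], [P → f f A .] }  — 2 reduces
  I14: { [A → P P .] }  — reduce
  I15: { [B → A . y] }  — shift
  I16: { [P → ; B .] }  — reduce
  I17: { [B → A y .] }  — reduce

I13 contains complete items [A → f A .], [P → f f A .] — reduce-reduce conflict.

Answer: Yes — I13: [A → f A .] vs [P → f f A .]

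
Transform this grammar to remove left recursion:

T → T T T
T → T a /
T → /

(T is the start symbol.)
T → / T'
T' → T T T'
T' → a / T'
T' → ε

T is directly left-recursive. The standard transformation for
  A → A α₁ | ... | A α_m | β₁ | ... | β_n
is
  A  → β₁ A' | ... | β_n A'
  A' → α₁ A' | ... | α_m A' | ε

T → / becomes T → / T'
T → T T T becomes T' → T T T'
T → T a / becomes T' → a / T'
Add T' → ε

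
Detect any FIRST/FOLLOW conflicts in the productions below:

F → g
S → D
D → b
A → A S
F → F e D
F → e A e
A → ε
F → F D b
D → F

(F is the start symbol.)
A FIRST/FOLLOW conflict occurs when a non-terminal N has a nullable alternative N → β (β ⇒* ε) and another alternative N → α with FIRST(α) ∩ FOLLOW(N) ≠ ∅: on such a lookahead the parser cannot decide between expanding α and letting N vanish via β.

Nullable non-terminals: A.
FIRST sets used below: FIRST(A) = { 'b', 'e', 'g', ε }, FIRST(S) = { 'b', 'e', 'g' }

A: nullable alternative(s) A → ε; FOLLOW(A) = { 'b', 'e', 'g' }
  A → A S: FIRST \ {ε} = { 'b', 'e', 'g' } — overlaps FOLLOW(A) on { 'b', 'e', 'g' }: CONFLICT
  A → ε: FIRST \ {ε} = { } — this is the only nullable alternative, skip

D, F, S have no nullable alternative, so no FIRST/FOLLOW check is needed there.

So the grammar has 1 FIRST/FOLLOW conflict (marked CONFLICT above).

Answer: Yes. A → A S with FOLLOW(A) on { 'b', 'e', 'g' }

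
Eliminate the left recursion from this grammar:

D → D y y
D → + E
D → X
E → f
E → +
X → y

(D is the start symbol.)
D is directly left-recursive. The standard transformation for
  A → A α₁ | ... | A α_m | β₁ | ... | β_n
is
  A  → β₁ A' | ... | β_n A'
  A' → α₁ A' | ... | α_m A' | ε

D → + E becomes D → + E D'
D → X becomes D → X D'
D → D y y becomes D' → y y D'
Add D' → ε

Productions for other non-terminals are unchanged:
  E → f
  E → +
  X → y

Resulting grammar:
D → + E D'
D → X D'
D' → y y D'
D' → ε
E → f
E → +
X → y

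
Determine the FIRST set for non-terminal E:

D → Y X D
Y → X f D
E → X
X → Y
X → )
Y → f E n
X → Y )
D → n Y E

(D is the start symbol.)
To compute FIRST(E), examine every production with E on the left-hand side, reading each right-hand side left to right until a non-nullable symbol is reached.

FIRST sets of the other non-terminals involved (by the same procedure, iterated to a fixed point):
  FIRST(X) = { ')', 'f' }

From E → X:
  - X is a non-terminal: add FIRST(X) \ {ε} = { ')', 'f' }
    X is not nullable, so stop

Collecting: FIRST(E) = { ')', 'f' }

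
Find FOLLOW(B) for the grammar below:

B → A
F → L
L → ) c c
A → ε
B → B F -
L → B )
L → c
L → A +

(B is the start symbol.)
{ $, ')', '+', 'c' }

To compute FOLLOW(B), find every occurrence of B on a right-hand side N → α B β: add FIRST(β) \ {ε}, and if β is empty or nullable also add FOLLOW(N). Iterate to a fixed point.

B is the start symbol, so $ ∈ FOLLOW(B).
In B → B F -: B is followed by F '-', add FIRST(F '-') \ {ε} = { ')', '+', 'c' }
In L → B ): B is followed by ')', add FIRST(')') \ {ε} = { ')' }

Taking the union: FOLLOW(B) = { $, ')', '+', 'c' }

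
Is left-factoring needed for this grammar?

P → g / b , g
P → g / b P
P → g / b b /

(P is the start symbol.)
Yes, P has productions with common prefix 'g / b'

Left-factoring is needed when two productions for the same non-terminal
share a common prefix on the right-hand side.

Productions for P:
  P → g / b , g
  P → g / b P
  P → g / b b /

Found common prefix 'g / b' in productions for P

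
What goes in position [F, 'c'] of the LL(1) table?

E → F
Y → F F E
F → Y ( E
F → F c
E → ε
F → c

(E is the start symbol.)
To find M[F, 'c'], we find productions for F where 'c' is in the predict set (PREDICT(N → α) = (FIRST(α) \ {ε}) ∪ (FOLLOW(N) if α ⇒* ε)).

Relevant sets:
  FIRST(Y) = { 'c' }
  FIRST(F) = { 'c' }

F → Y ( E: PREDICT = { 'c' }
  'c' is in predict set, so this production goes in M[F, 'c']
F → F c: PREDICT = { 'c' }
  'c' is in predict set, so this production goes in M[F, 'c']
F → c: PREDICT = { 'c' }
  'c' is in predict set, so this production goes in M[F, 'c']

M[F, 'c'] = F → Y ( E, F → F c, F → c  (a multiply-defined cell — the grammar is not LL(1))

Answer: F → Y ( E, F → F c, F → c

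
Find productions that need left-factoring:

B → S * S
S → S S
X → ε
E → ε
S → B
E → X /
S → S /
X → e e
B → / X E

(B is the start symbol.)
Left-factoring is needed when two productions for the same non-terminal
share a common prefix on the right-hand side.

Productions for B:
  B → S * S
  B → / X E
Productions for S:
  S → S S
  S → B
  S → S /
Productions for X:
  X → ε
  X → e e
Productions for E:
  E → ε
  E → X /

Found common prefix 'S' in productions for S

Answer: Yes, S has productions with common prefix 'S'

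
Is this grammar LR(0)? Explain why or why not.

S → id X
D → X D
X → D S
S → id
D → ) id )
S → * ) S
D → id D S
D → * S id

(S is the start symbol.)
A grammar is LR(0) if no state in the canonical LR(0) collection has:
  - both a shift item (dot before a terminal) and a complete item (shift-reduce conflict), or
  - two or more complete items (reduce-reduce conflict; the accept item [S' → S .] counts as a complete item here).

Augment with S' → S and build the canonical LR(0) collection (I0 = CLOSURE({[S' → . S]}), then GOTO on every symbol after a dot until no new states appear). It has 20 states:
  I0: { [S → . * ) S], [S → . id X], [S → . id], [S' → . S] }  — shift
  I1: { [S → * . ) S] }  — shift
  I2: { [S' → S .] }  — accept
  I3: { [D → . ) id )], [D → . * S id], [D → . X D], [D → . id D S], [S → id . X], [S → id .], [X → . D S] }  — shift, reduce
  I4: { [D → ) . id )] }  — shift
  I5: { [D → * . S id], [S → . * ) S], [S → . id X], [S → . id] }  — shift
  I6: { [S → . * ) S], [S → . id X], [S → . id], [X → D . S] }  — shift
  I7: { [D → . ) id )], [D → . * S id], [D → . X D], [D → . id D S], [D → X . D], [S → id X .], [X → . D S] }  — shift, reduce
  I8: { [D → . ) id )], [D → . * S id], [D → . X D], [D → . id D S], [D → id . D S], [X → . D S] }  — shift
  I9: { [D → id D . S], [S → . * ) S], [S → . id X], [S → . id], [X → D . S] }  — shift
  I10: { [D → . ) id )], [D → . * S id], [D → . X D], [D → . id D S], [D → X . D], [X → . D S] }  — shift
  I11: { [D → X D .], [S → . * ) S], [S → . id X], [S → . id], [X → D . S] }  — shift, reduce
  I12: { [X → D S .] }  — reduce
  I13: { [D → id D S .], [X → D S .] }  — 2 reduces
  I14: { [D → * S . id] }  — shift
  I15: { [D → * S id .] }  — reduce
  I16: { [D → ) id . )] }  — shift
  I17: { [D → ) id ) .] }  — reduce
  I18: { [S → * ) . S], [S → . * ) S], [S → . id X], [S → . id] }  — shift
  I19: { [S → * ) S .] }  — reduce

Conflict in state I3:
  Shift-reduce conflict between [S → id .] and [D → . ) id )]
So the grammar is NOT LR(0).

Answer: No. Shift-reduce conflict between [S → id .] and [D → . ) id )]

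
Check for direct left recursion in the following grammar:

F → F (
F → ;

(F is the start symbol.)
Yes, F is left-recursive

Direct left recursion occurs when N → N α for some non-terminal N (the right-hand side begins with the left-hand side itself).

F → F (: LEFT RECURSIVE (starts with F)
F → ;: starts with ';'

The grammar has direct left recursion on: F.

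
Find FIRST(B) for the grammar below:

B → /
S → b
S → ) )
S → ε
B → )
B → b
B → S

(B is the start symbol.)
To compute FIRST(B), examine every production with B on the left-hand side, reading each right-hand side left to right until a non-nullable symbol is reached.

FIRST sets of the other non-terminals involved (by the same procedure, iterated to a fixed point):
  FIRST(S) = { ')', 'b', ε }

From B → /:
  - '/' is a terminal: add '/' and stop
From B → ):
  - ')' is a terminal: add ')' and stop
From B → b:
  - b is a terminal: add 'b' and stop
From B → S:
  - S is a non-terminal: add FIRST(S) \ {ε} = { ')', 'b' }
    S is nullable and nothing follows, so the whole right-hand side can vanish: ε ∈ FIRST(B)

Collecting: FIRST(B) = { ')', '/', 'b', ε }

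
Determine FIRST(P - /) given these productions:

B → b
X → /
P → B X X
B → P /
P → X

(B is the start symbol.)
FIRST sets of the non-terminals involved (from the grammar, by fixed-point iteration):
  FIRST(P) = { '/', 'b' }

To compute FIRST(P - /), process the symbols left to right:
Symbol P is a non-terminal. Add FIRST(P) \ {ε} = { '/', 'b' }
P is not nullable (ε ∉ FIRST(P)), so stop here.
FIRST(P - /) = { '/', 'b' }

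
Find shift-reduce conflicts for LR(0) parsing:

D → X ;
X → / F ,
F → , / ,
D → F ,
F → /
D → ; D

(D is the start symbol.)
Yes — I2: [F → / .] vs [F → . , / ,]

A shift-reduce conflict occurs when an LR(0) state has both:
  - a complete (reduce) item [A → α .] (dot at the end), and
  - a shift item [B → β . c γ] (dot before a terminal).

Augment with D' → D and build the canonical LR(0) collection (I0 = CLOSURE({[D' → . D]}), then GOTO on every symbol after a dot until no new states appear). It has 15 states:
  I0: { [D → . ; D], [D → . F ,], [D → . X ;], [D' → . D], [F → . , / ,], [F → . /], [X → . / F ,] }  — shift
  I1: { [F → , . / ,] }  — shift
  I2: { [F → . , / ,], [F → . /], [F → / .], [X → / . F ,] }  — shift, reduce
  I3: { [D → . ; D], [D → . F ,], [D → . X ;], [D → ; . D], [F → . , / ,], [F → . /], [X → . / F ,] }  — shift
  I4: { [D' → D .] }  — accept
  I5: { [D → F . ,] }  — shift
  I6: { [D → X . ;] }  — shift
  I7: { [D → X ; .] }  — reduce
  I8: { [D → F , .] }  — reduce
  I9: { [D → ; D .] }  — reduce
  I10: { [F → / .] }  — reduce
  I11: { [X → / F . ,] }  — shift
  I12: { [X → / F , .] }  — reduce
  I13: { [F → , / . ,] }  — shift
  I14: { [F → , / , .] }  — reduce

I2 contains reduce item [F → / .] and shift items [F → . , / ,], [F → . /] — shift-reduce conflict.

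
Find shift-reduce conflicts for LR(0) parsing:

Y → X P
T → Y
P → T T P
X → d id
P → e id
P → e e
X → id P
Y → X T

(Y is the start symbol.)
A shift-reduce conflict occurs when an LR(0) state has both:
  - a complete (reduce) item [A → α .] (dot at the end), and
  - a shift item [B → β . c γ] (dot before a terminal).

Augment with Y' → Y and build the canonical LR(0) collection (I0 = CLOSURE({[Y' → . Y]}), then GOTO on every symbol after a dot until no new states appear). It has 16 states:
  I0: { [X → . d id], [X → . id P], [Y → . X P], [Y → . X T], [Y' → . Y] }  — shift
  I1: { [P → . T T P], [P → . e e], [P → . e id], [T → . Y], [X → . d id], [X → . id P], [Y → . X P], [Y → . X T], [Y → X . P], [Y → X . T] }  — shift
  I2: { [Y' → Y .] }  — accept
  I3: { [X → d . id] }  — shift
  I4: { [P → . T T P], [P → . e e], [P → . e id], [T → . Y], [X → . d id], [X → . id P], [X → id . P], [Y → . X P], [Y → . X T] }  — shift
  I5: { [X → id P .] }  — reduce
  I6: { [P → T . T P], [T → . Y], [X → . d id], [X → . id P], [Y → . X P], [Y → . X T] }  — shift
  I7: { [T → Y .] }  — reduce
  I8: { [P → e . e], [P → e . id] }  — shift
  I9: { [P → e e .] }  — reduce
  I10: { [P → e id .] }  — reduce
  I11: { [P → . T T P], [P → . e e], [P → . e id], [P → T T . P], [T → . Y], [X → . d id], [X → . id P], [Y → . X P], [Y → . X T] }  — shift
  I12: { [P → T T P .] }  — reduce
  I13: { [X → d id .] }  — reduce
  I14: { [Y → X P .] }  — reduce
  I15: { [P → T . T P], [T → . Y], [X → . d id], [X → . id P], [Y → . X P], [Y → . X T], [Y → X T .] }  — shift, reduce

I15 contains reduce item [Y → X T .] and shift items [X → . d id], [X → . id P] — shift-reduce conflict.

Answer: Yes — I15: [Y → X T .] vs [X → . d id]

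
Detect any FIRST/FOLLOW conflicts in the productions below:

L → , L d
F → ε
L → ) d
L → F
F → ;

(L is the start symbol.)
A FIRST/FOLLOW conflict occurs when a non-terminal N has a nullable alternative N → β (β ⇒* ε) and another alternative N → α with FIRST(α) ∩ FOLLOW(N) ≠ ∅: on such a lookahead the parser cannot decide between expanding α and letting N vanish via β.

Nullable non-terminals: F, L.
FIRST sets used below: FIRST(F) = { ';', ε }

F: nullable alternative(s) F → ε; FOLLOW(F) = { $, 'd' }
  F → ε: FIRST \ {ε} = { } — this is the only nullable alternative, skip
  F → ;: FIRST \ {ε} = { ';' } — disjoint from FOLLOW(F)

L: nullable alternative(s) L → F; FOLLOW(L) = { $, 'd' }
  L → , L d: FIRST \ {ε} = { ',' } — disjoint from FOLLOW(L)
  L → ) d: FIRST \ {ε} = { ')' } — disjoint from FOLLOW(L)
  L → F: FIRST \ {ε} = { ';' } — this is the only nullable alternative, skip

No FIRST/FOLLOW conflicts found.

Answer: No FIRST/FOLLOW conflicts.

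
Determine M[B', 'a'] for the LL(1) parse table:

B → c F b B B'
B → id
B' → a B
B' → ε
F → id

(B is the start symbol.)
To find M[B', 'a'], we find productions for B' where 'a' is in the predict set (PREDICT(N → α) = (FIRST(α) \ {ε}) ∪ (FOLLOW(N) if α ⇒* ε)).

Relevant sets:
  FOLLOW(B') = { $, 'a' }

B' → a B: PREDICT = { 'a' }
  'a' is in predict set, so this production goes in M[B', 'a']
B' → ε: PREDICT = { $, 'a' }
  'a' is in predict set, so this production goes in M[B', 'a']

M[B', 'a'] = B' → a B, B' → ε  (a multiply-defined cell — the grammar is not LL(1))

Answer: B' → a B, B' → ε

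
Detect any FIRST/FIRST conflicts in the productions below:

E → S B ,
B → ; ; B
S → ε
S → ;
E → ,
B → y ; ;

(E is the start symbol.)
No FIRST/FIRST conflicts.

A FIRST/FIRST conflict occurs when two productions N → α and N → β for the same non-terminal have FIRST(α) ∩ FIRST(β) ≠ ∅ (with ε ∈ FIRST of a nullable right-hand side, so two nullable alternatives also conflict).

FIRST sets of the non-terminals at (or reachable through a nullable prefix from) the front of some alternative:
  FIRST(S) = { ';', ε }
  FIRST(B) = { ';', 'y' }

Productions for E:
  E → S B ,: FIRST = { ';', 'y' }
  E → ,: FIRST = { ',' }
Productions for B:
  B → ; ; B: FIRST = { ';' }
  B → y ; ;: FIRST = { 'y' }
Productions for S:
  S → ε: FIRST = { ε }
  S → ;: FIRST = { ';' }

All alternatives of each non-terminal have pairwise disjoint FIRST sets.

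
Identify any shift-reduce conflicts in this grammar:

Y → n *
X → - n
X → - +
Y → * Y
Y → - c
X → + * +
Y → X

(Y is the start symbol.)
No shift-reduce conflicts

A shift-reduce conflict occurs when an LR(0) state has both:
  - a complete (reduce) item [A → α .] (dot at the end), and
  - a shift item [B → β . c γ] (dot before a terminal).

Augment with Y' → Y and build the canonical LR(0) collection (I0 = CLOSURE({[Y' → . Y]}), then GOTO on every symbol after a dot until no new states appear). It has 14 states:
  I0: { [X → . + * +], [X → . - +], [X → . - n], [Y → . * Y], [Y → . - c], [Y → . X], [Y → . n *], [Y' → . Y] }  — shift
  I1: { [X → . + * +], [X → . - +], [X → . - n], [Y → * . Y], [Y → . * Y], [Y → . - c], [Y → . X], [Y → . n *] }  — shift
  I2: { [X → + . * +] }  — shift
  I3: { [X → - . +], [X → - . n], [Y → - . c] }  — shift
  I4: { [Y → X .] }  — reduce
  I5: { [Y' → Y .] }  — accept
  I6: { [Y → n . *] }  — shift
  I7: { [Y → n * .] }  — reduce
  I8: { [X → - + .] }  — reduce
  I9: { [Y → - c .] }  — reduce
  I10: { [X → - n .] }  — reduce
  I11: { [X → + * . +] }  — shift
  I12: { [X → + * + .] }  — reduce
  I13: { [Y → * Y .] }  — reduce

No state contains both a complete item and a shift item.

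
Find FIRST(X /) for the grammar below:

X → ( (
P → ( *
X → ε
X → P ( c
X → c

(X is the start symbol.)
{ '(', '/', 'c' }

FIRST sets of the non-terminals involved (from the grammar, by fixed-point iteration):
  FIRST(X) = { '(', 'c', ε }

To compute FIRST(X /), process the symbols left to right:
Symbol X is a non-terminal. Add FIRST(X) \ {ε} = { '(', 'c' }
X is nullable (ε ∈ FIRST(X)), continue to the next symbol.
Symbol / is a terminal. Add '/' and stop.
FIRST(X /) = { '(', '/', 'c' }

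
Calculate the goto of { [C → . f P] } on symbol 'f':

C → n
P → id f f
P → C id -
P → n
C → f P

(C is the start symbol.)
{ [C → . f P], [C → . n], [C → f . P], [P → . C id -], [P → . id f f], [P → . n] }

GOTO(I, 'f') = CLOSURE({ [A → αX.β] : [A → α.Xβ] ∈ I, X = 'f' })

Items with dot before 'f', with the dot advanced:
  [C → . f P] → [C → f . P]
Closure of the advanced items:
  [C → f . P] has the dot before P: add [P → . id f f], [P → . C id -], [P → . n]
  [P → . C id -] has the dot before C: add [C → . n], [C → . f P]

GOTO = { [C → . f P], [C → . n], [C → f . P], [P → . C id -], [P → . id f f], [P → . n] }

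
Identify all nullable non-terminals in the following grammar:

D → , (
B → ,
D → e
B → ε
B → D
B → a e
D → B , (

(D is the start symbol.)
ε-productions: B → ε
So B is immediately nullable.
No further non-terminal can be added: every production for the remaining non-terminals contains a terminal or a non-nullable non-terminal.
Nullable = { 'B' }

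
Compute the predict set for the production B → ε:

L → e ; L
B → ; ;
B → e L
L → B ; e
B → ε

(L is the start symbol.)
{ ';' }

PREDICT(B → ε) = (FIRST(RHS) \ {ε}) ∪ (FOLLOW(B) if ε ∈ FIRST(RHS), i.e. RHS ⇒* ε)
The right-hand side is ε (FIRST(ε) = { ε }), so the predict set is FOLLOW(B) = { ';' }
PREDICT(B → ε) = { ';' }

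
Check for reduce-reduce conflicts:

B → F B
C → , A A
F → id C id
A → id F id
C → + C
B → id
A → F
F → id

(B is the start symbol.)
Yes — I3: [B → id .] vs [F → id .]

A reduce-reduce conflict occurs when an LR(0) state has two complete items [A → α .] and [B → β .] — both call for a reduction, and with no lookahead the parser cannot choose between them.

Augment with B' → B and build the canonical LR(0) collection (I0 = CLOSURE({[B' → . B]}), then GOTO on every symbol after a dot until no new states appear). It has 17 states:
  I0: { [B → . F B], [B → . id], [B' → . B], [F → . id C id], [F → . id] }  — shift
  I1: { [B' → B .] }  — accept
  I2: { [B → . F B], [B → . id], [B → F . B], [F → . id C id], [F → . id] }  — shift
  I3: { [B → id .], [C → . + C], [C → . , A A], [F → id . C id], [F → id .] }  — shift, 2 reduces
  I4: { [C → + . C], [C → . + C], [C → . , A A] }  — shift
  I5: { [A → . F], [A → . id F id], [C → , . A A], [F → . id C id], [F → . id] }  — shift
  I6: { [F → id C . id] }  — shift
  I7: { [F → id C id .] }  — reduce
  I8: { [A → . F], [A → . id F id], [C → , A . A], [F → . id C id], [F → . id] }  — shift
  I9: { [A → F .] }  — reduce
  I10: { [A → id . F id], [C → . + C], [C → . , A A], [F → . id C id], [F → . id], [F → id . C id], [F → id .] }  — shift, reduce
  I11: { [A → id F . id] }  — shift
  I12: { [C → . + C], [C → . , A A], [F → id . C id], [F → id .] }  — shift, reduce
  I13: { [A → id F id .] }  — reduce
  I14: { [C → , A A .] }  — reduce
  I15: { [C → + C .] }  — reduce
  I16: { [B → F B .] }  — reduce

I3 contains complete items [B → id .], [F → id .] — reduce-reduce conflict.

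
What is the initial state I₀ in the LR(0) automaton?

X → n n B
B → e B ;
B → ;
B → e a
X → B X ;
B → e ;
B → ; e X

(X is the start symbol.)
First, augment the grammar with X' → X
I₀ = CLOSURE({ [X' → . X] }):
  [X' → . X] has the dot before X: add [X → . n n B], [X → . B X ;]
  [X → . B X ;] has the dot before B: add [B → . e B ;], [B → . ;], [B → . e a], [B → . e ;], [B → . ; e X]
No further items can be added.

I₀ = { [B → . ; e X], [B → . ;], [B → . e ;], [B → . e B ;], [B → . e a], [X → . B X ;], [X → . n n B], [X' → . X] }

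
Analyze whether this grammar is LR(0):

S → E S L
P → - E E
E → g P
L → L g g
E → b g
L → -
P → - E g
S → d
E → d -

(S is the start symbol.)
No. Shift-reduce conflict between [S → d .] and [E → d . -]

A grammar is LR(0) if no state in the canonical LR(0) collection has:
  - both a shift item (dot before a terminal) and a complete item (shift-reduce conflict), or
  - two or more complete items (reduce-reduce conflict; the accept item [S' → S .] counts as a complete item here).

Augment with S' → S and build the canonical LR(0) collection (I0 = CLOSURE({[S' → . S]}), then GOTO on every symbol after a dot until no new states appear). It has 19 states:
  I0: { [E → . b g], [E → . d -], [E → . g P], [S → . E S L], [S → . d], [S' → . S] }  — shift
  I1: { [E → . b g], [E → . d -], [E → . g P], [S → . E S L], [S → . d], [S → E . S L] }  — shift
  I2: { [S' → S .] }  — accept
  I3: { [E → b . g] }  — shift
  I4: { [E → d . -], [S → d .] }  — shift, reduce
  I5: { [E → g . P], [P → . - E E], [P → . - E g] }  — shift
  I6: { [E → . b g], [E → . d -], [E → . g P], [P → - . E E], [P → - . E g] }  — shift
  I7: { [E → g P .] }  — reduce
  I8: { [E → . b g], [E → . d -], [E → . g P], [P → - E . E], [P → - E . g] }  — shift
  I9: { [E → d . -] }  — shift
  I10: { [E → d - .] }  — reduce
  I11: { [P → - E E .] }  — reduce
  I12: { [E → g . P], [P → - E g .], [P → . - E E], [P → . - E g] }  — shift, reduce
  I13: { [E → b g .] }  — reduce
  I14: { [L → . -], [L → . L g g], [S → E S . L] }  — shift
  I15: { [L → - .] }  — reduce
  I16: { [L → L . g g], [S → E S L .] }  — shift, reduce
  I17: { [L → L g . g] }  — shift
  I18: { [L → L g g .] }  — reduce

Conflict in state I4:
  Shift-reduce conflict between [S → d .] and [E → d . -]
So the grammar is NOT LR(0).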